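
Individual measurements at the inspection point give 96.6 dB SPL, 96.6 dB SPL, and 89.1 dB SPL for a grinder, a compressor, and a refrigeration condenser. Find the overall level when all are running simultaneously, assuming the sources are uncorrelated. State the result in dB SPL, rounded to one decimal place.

Incoherent sources combine by intensity addition: L_total = 10·log₁₀(Σ 10^(L_i/10)).
Σ 10^(L/10) = 10^(96.6/10) + 10^(96.6/10) + 10^(89.1/10) = 9.955e+09.
L_total = 10·log₁₀(9.955e+09) = 99.98 dB SPL.

100.0 dB SPL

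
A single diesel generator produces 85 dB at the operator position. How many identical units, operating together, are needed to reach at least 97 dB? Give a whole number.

The shortfall is 97 − 85 = 12.0 dB, and N units add 10·log₁₀ N, so need 10·log₁₀ N ≥ 12.0.
N ≥ 10^(12.0/10) = 15.849, so N = 16.

16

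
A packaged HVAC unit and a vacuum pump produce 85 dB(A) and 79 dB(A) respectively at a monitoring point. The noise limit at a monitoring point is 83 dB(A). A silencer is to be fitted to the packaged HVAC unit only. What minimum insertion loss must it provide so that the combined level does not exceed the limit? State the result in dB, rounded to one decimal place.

The untreated sources together contribute 10^(79/10) = 7.943e+07, i.e. 79.00 dB(A).
The limit corresponds to 10^(83/10) = 1.995e+08; subtracting the fixed part leaves 1.201e+08 for the packaged HVAC unit, i.e. 80.80 dB(A).
So the packaged HVAC unit must be reduced from 85 to 80.80 dB(A): IL = 4.20 dB.

4.2 dB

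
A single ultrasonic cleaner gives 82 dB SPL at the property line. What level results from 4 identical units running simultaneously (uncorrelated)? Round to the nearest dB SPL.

L_total = L₁ + 10·log₁₀ N for N identical incoherent sources.
L_total = 82 + 10·log₁₀(4) = 82 + 6.021 = 88.02 dB SPL.

88 dB SPL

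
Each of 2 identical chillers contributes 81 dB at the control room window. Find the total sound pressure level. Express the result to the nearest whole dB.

N identical incoherent sources raise the level by 10·log₁₀ N.
L_total = 81 + 10·log₁₀(2) = 81 + 3.010 = 84.01 dB.

84 dB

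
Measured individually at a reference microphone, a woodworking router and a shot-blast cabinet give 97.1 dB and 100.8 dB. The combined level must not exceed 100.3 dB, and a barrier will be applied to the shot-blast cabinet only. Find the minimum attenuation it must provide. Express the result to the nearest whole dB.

Fixed contribution from the other source: Σ 10^(L/10) = 10^(97.1/10) = 5.129e+09 (97.10 dB).
To meet 100.3 dB overall, the treated shot-blast cabinet may contribute at most 10^(100.3/10) − 5.129e+09 = 5.587e+09, i.e. 97.47 dB.
So the shot-blast cabinet must be reduced from 100.8 to 97.47 dB: IL = 3.33 dB.

3 dB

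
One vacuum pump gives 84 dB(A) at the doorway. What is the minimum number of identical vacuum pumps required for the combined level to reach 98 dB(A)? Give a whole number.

N identical sources give L₁ + 10·log₁₀ N, so require 10·log₁₀ N ≥ 98 − 84 = 14.0 dB.
N ≥ 10^(14.0/10) = 25.119, so N = 26.

26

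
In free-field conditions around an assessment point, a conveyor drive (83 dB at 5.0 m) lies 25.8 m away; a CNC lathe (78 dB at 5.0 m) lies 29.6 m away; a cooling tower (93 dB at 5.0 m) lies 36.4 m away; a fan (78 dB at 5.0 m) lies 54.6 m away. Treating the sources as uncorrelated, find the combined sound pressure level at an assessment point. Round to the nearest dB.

77 dB

Propagate each source to the receiver with L = L_ref − 20·log₁₀(r/r_ref), then add intensities.
conveyor drive: 83 − 20·log₁₀(25.8/5.0) = 83 − 14.25 = 68.75 dB.
CNC lathe: 78 − 20·log₁₀(29.6/5.0) = 78 − 15.45 = 62.55 dB.
cooling tower: 93 − 20·log₁₀(36.4/5.0) = 93 − 17.24 = 75.76 dB.
fan: 78 − 20·log₁₀(54.6/5.0) = 78 − 20.76 = 57.24 dB.
Σ 10^(L/10) = 4.747e+07 → L_total = 10·log₁₀(4.747e+07) = 76.76 dB.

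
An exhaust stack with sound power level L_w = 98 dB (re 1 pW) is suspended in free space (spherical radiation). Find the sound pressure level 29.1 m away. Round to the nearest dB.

58 dB

The power spreads over a sphere of area 4π·r², so L_p = L_w − 10·log₁₀(4π·r²).
4π·r² = 1.064e+04 m², 10·log₁₀ of that is 40.270 dB.
L_p = 98 − 40.270 = 57.73 dB.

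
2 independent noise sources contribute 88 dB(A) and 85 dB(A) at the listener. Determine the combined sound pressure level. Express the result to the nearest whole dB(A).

For uncorrelated sources the intensities add, so convert each level to linear form, sum, and take 10·log₁₀ of the total.
Σ 10^(L/10) = 10^(88/10) + 10^(85/10) = 9.472e+08.
L_total = 10·log₁₀(9.472e+08) = 89.76 dB(A).

90 dB(A)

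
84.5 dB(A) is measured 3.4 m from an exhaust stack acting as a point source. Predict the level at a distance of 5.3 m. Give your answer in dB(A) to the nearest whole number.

81 dB(A)

Spherical spreading from a point source gives a 20·log₁₀(r₂/r₁) drop.
L₂ = 84.5 − 20·log₁₀(5.3/3.4) = 84.5 − 3.856 = 80.64 dB(A).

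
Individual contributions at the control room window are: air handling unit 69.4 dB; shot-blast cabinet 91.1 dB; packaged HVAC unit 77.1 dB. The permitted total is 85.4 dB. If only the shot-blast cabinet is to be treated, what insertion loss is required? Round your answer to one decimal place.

6.5 dB

Fixed contribution from the other sources: Σ 10^(L/10) = 10^(69.4/10) + 10^(77.1/10) = 6.000e+07 (77.78 dB).
To meet 85.4 dB overall, the treated shot-blast cabinet may contribute at most 10^(85.4/10) − 6.000e+07 = 2.867e+08, i.e. 84.57 dB.
So the shot-blast cabinet must be reduced from 91.1 to 84.57 dB: IL = 6.53 dB.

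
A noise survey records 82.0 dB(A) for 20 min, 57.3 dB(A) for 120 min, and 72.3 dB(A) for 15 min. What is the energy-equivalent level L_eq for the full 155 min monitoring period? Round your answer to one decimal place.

73.5 dB(A)

Weight each interval's intensity by its duration and average over T = 155 min:
Σ tᵢ·10^(Lᵢ/10) = 20·10^(82.0/10) + 120·10^(57.3/10) + 15·10^(72.3/10) = 3.489e+09.
L_eq = 10·log₁₀(3.489e+09/155) = 73.52 dB(A).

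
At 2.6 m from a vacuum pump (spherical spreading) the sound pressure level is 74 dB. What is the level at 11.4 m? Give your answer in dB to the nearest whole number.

For a point source, L₂ = L₁ − 20·log₁₀(r₂/r₁).
L₂ = 74 − 20·log₁₀(11.4/2.6) = 74 − 12.839 = 61.16 dB.

61 dB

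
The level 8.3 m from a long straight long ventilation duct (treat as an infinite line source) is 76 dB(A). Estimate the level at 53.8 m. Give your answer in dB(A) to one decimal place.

For a line source, L₂ = L₁ − 10·log₁₀(r₂/r₁).
L₂ = 76 − 10·log₁₀(53.8/8.3) = 76 − 8.117 = 67.88 dB(A).

67.9 dB(A)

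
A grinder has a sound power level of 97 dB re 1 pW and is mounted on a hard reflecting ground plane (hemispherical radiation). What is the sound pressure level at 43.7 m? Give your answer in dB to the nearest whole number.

L_p = L_w − 10·log₁₀(2π·r²) with r = 43.7 m.
2π·r² = 1.2e+04 m², 10·log₁₀ of that is 40.791 dB.
L_p = 97 − 40.791 = 56.21 dB.

56 dB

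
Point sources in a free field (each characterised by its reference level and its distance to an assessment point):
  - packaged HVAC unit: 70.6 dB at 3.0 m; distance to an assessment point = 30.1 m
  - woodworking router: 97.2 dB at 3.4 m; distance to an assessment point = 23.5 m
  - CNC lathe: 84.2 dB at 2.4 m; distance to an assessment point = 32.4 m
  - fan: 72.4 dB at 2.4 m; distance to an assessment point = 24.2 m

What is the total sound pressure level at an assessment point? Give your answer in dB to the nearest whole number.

80 dB

First find each source's level at the receiver (point-source: −20·log₁₀(r/r_ref)), then combine on an intensity basis.
packaged HVAC unit: 70.6 − 20·log₁₀(30.1/3.0) = 70.6 − 20.03 = 50.57 dB.
woodworking router: 97.2 − 20·log₁₀(23.5/3.4) = 97.2 − 16.79 = 80.41 dB.
CNC lathe: 84.2 − 20·log₁₀(32.4/2.4) = 84.2 − 22.61 = 61.59 dB.
fan: 72.4 − 20·log₁₀(24.2/2.4) = 72.4 − 20.07 = 52.33 dB.
Σ 10^(L/10) = 1.116e+08 → L_total = 10·log₁₀(1.116e+08) = 80.48 dB.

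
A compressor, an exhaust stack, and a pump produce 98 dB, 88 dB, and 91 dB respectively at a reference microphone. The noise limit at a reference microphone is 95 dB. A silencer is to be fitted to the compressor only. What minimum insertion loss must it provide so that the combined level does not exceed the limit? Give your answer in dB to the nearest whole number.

7 dB

Fixed contribution from the other sources: Σ 10^(L/10) = 10^(88/10) + 10^(91/10) = 1.890e+09 (92.76 dB).
To meet 95 dB overall, the treated compressor may contribute at most 10^(95/10) − 1.890e+09 = 1.272e+09, i.e. 91.05 dB.
So the compressor must be reduced from 98 to 91.05 dB: IL = 6.95 dB.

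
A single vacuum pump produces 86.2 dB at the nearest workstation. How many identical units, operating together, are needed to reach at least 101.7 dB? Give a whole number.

Need L₁ + 10·log₁₀ N ≥ 101.7, i.e. log₁₀ N ≥ 1.55.
N ≥ 10^(15.5/10) = 35.481, so N = 36.

36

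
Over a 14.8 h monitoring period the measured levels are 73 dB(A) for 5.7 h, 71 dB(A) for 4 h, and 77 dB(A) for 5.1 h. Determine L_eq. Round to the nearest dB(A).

75 dB(A)

Weight each interval's intensity by its duration and average over T = 14.8 h:
Σ tᵢ·10^(Lᵢ/10) = 5.7·10^(73/10) + 4·10^(71/10) + 5.1·10^(77/10) = 4.197e+08.
L_eq = 10·log₁₀(4.197e+08/14.8) = 74.53 dB(A).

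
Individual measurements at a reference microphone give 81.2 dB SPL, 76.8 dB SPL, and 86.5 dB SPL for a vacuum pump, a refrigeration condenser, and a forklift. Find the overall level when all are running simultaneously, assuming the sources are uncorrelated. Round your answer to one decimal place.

For uncorrelated sources the intensities add, so convert each level to linear form, sum, and take 10·log₁₀ of the total.
Σ 10^(L/10) = 10^(81.2/10) + 10^(76.8/10) + 10^(86.5/10) = 6.264e+08.
L_total = 10·log₁₀(6.264e+08) = 87.97 dB SPL.

88.0 dB SPL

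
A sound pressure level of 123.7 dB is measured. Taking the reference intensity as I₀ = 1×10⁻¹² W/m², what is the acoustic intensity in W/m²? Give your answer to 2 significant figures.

I = I₀·10^(L/10) = 10⁻¹² × 10^(123.7/10) = 10^(0.370).

2.3 W/m²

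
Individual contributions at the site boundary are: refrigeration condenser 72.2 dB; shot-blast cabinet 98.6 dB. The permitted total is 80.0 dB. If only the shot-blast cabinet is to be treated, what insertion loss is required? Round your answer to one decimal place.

19.4 dB

Fixed contribution from the other source: Σ 10^(L/10) = 10^(72.2/10) = 1.660e+07 (72.20 dB).
To meet 80.0 dB overall, the treated shot-blast cabinet may contribute at most 10^(80.0/10) − 1.660e+07 = 8.340e+07, i.e. 79.21 dB.
Required insertion loss = 98.6 − 79.21 = 19.39 dB.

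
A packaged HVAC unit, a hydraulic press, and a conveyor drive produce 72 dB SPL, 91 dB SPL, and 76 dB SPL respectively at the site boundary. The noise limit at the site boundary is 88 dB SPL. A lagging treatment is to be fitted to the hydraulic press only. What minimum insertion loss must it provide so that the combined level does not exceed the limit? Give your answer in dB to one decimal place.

3.4 dB

Fixed contribution from the other sources: Σ 10^(L/10) = 10^(72/10) + 10^(76/10) = 5.566e+07 (77.46 dB SPL).
To meet 88 dB SPL overall, the treated hydraulic press may contribute at most 10^(88/10) − 5.566e+07 = 5.753e+08, i.e. 87.60 dB SPL.
So the hydraulic press must be reduced from 91 to 87.60 dB SPL: IL = 3.40 dB.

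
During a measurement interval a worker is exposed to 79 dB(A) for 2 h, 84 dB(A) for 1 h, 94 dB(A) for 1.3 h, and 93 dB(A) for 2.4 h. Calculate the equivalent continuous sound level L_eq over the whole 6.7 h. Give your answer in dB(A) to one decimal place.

91.0 dB(A)

L_eq = 10·log₁₀[(1/T)·Σ tᵢ·10^(Lᵢ/10)] with T = 6.7 h.
Σ tᵢ·10^(Lᵢ/10) = 2·10^(79/10) + 1·10^(84/10) + 1.3·10^(94/10) + 2.4·10^(93/10) = 8.464e+09.
L_eq = 10·log₁₀(8.464e+09/6.7) = 91.02 dB(A).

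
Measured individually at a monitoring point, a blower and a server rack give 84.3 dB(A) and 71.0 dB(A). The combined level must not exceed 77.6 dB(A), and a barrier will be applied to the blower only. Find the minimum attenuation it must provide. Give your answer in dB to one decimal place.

7.8 dB

The untreated sources together contribute 10^(71.0/10) = 1.259e+07, i.e. 71.00 dB(A).
To meet 77.6 dB(A) overall, the treated blower may contribute at most 10^(77.6/10) − 1.259e+07 = 4.495e+07, i.e. 76.53 dB(A).
So the blower must be reduced from 84.3 to 76.53 dB(A): IL = 7.77 dB.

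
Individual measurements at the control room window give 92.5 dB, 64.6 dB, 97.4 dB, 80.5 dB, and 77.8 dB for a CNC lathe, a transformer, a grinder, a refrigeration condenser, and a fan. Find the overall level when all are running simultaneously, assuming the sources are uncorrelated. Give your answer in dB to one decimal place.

98.7 dB

Incoherent sources combine by intensity addition: L_total = 10·log₁₀(Σ 10^(L_i/10)).
Σ 10^(L/10) = 10^(92.5/10) + 10^(64.6/10) + 10^(97.4/10) + 10^(80.5/10) + 10^(77.8/10) = 7.449e+09.
L_total = 10·log₁₀(7.449e+09) = 98.72 dB.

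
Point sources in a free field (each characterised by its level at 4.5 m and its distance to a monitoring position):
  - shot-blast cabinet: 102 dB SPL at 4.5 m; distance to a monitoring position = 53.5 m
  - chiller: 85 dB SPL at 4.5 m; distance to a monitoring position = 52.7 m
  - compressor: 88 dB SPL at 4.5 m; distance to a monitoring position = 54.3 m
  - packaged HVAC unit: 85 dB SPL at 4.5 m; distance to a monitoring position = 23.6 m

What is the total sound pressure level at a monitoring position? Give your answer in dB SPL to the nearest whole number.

Apply inverse-square spreading to bring every level to the receiver, then sum 10^(L/10).
shot-blast cabinet: 102 − 20·log₁₀(53.5/4.5) = 102 − 21.50 = 80.50 dB SPL.
chiller: 85 − 20·log₁₀(52.7/4.5) = 85 − 21.37 = 63.63 dB SPL.
compressor: 88 − 20·log₁₀(54.3/4.5) = 88 − 21.63 = 66.37 dB SPL.
packaged HVAC unit: 85 − 20·log₁₀(23.6/4.5) = 85 − 14.39 = 70.61 dB SPL.
Σ 10^(L/10) = 1.303e+08 → L_total = 10·log₁₀(1.303e+08) = 81.15 dB SPL.

81 dB SPL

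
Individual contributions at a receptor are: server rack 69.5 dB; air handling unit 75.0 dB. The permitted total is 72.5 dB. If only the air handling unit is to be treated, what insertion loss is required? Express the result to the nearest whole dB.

6 dB

Everything except the air handling unit sums to 10^(69.5/10) = 8.913e+06 in linear terms, 69.50 dB.
The limit corresponds to 10^(72.5/10) = 1.778e+07; subtracting the fixed part leaves 8.870e+06 for the air handling unit, i.e. 69.48 dB.
Required insertion loss = 75.0 − 69.48 = 5.52 dB.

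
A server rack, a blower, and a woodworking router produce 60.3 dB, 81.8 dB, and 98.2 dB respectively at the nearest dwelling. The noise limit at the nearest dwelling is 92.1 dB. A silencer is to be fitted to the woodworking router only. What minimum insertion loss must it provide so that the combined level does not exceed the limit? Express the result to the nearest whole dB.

The untreated sources together contribute 10^(60.3/10) + 10^(81.8/10) = 1.524e+08, i.e. 81.83 dB.
To meet 92.1 dB overall, the treated woodworking router may contribute at most 10^(92.1/10) − 1.524e+08 = 1.469e+09, i.e. 91.67 dB.
So the woodworking router must be reduced from 98.2 to 91.67 dB: IL = 6.53 dB.

7 dB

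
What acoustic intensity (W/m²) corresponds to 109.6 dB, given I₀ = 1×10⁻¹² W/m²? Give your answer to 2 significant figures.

0.091 W/m²

I = I₀·10^(L/10) = 10⁻¹² × 10^(109.6/10) = 10^(-1.040).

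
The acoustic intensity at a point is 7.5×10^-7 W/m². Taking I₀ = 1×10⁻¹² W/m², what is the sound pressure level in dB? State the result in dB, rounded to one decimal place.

L = 10·log₁₀(I/I₀) = 10·log₁₀(7.5×10^-7/10⁻¹²) = 10·log₁₀(7.5×10^5).
L = 10·(0.8751 + 5) = 58.75 dB.

58.8 dB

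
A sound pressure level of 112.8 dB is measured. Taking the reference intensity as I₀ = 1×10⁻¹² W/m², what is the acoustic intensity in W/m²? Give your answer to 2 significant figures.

0.19 W/m²

I/I₀ = 10^(112.8/10) = 1.905e+11, so I = 1.905e+11 × 10⁻¹² W/m².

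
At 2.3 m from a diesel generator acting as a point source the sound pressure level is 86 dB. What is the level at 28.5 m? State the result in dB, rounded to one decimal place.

Point-source attenuation: ΔL = 20·log₁₀(r₂/r₁) = 20·log₁₀(28.5/2.3) = 21.862 dB.
L₂ = 86 − 20·log₁₀(28.5/2.3) = 86 − 21.862 = 64.14 dB.

64.1 dB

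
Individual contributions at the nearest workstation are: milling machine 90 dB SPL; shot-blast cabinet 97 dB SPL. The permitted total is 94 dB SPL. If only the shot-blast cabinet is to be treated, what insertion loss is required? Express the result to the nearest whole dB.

5 dB

Everything except the shot-blast cabinet sums to 10^(90/10) = 1.000e+09 in linear terms, 90.00 dB SPL.
To meet 94 dB SPL overall, the treated shot-blast cabinet may contribute at most 10^(94/10) − 1.000e+09 = 1.512e+09, i.e. 91.80 dB SPL.
So the shot-blast cabinet must be reduced from 97 to 91.80 dB SPL: IL = 5.20 dB.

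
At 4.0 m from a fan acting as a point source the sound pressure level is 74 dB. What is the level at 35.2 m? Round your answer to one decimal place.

Point-source attenuation: ΔL = 20·log₁₀(r₂/r₁) = 20·log₁₀(35.2/4.0) = 18.890 dB.
L₂ = 74 − 20·log₁₀(35.2/4.0) = 74 − 18.890 = 55.11 dB.

55.1 dB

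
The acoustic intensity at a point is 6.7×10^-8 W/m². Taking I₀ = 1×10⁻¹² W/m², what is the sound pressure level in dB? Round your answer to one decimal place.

L = 10·log₁₀(I/I₀) = 10·log₁₀(6.7×10^-8/10⁻¹²) = 10·log₁₀(6.7×10^4).
L = 10·(0.8261 + 4) = 48.26 dB.

48.3 dB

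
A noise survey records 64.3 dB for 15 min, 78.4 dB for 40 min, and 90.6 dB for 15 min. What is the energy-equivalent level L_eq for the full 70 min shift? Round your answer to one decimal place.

84.6 dB

L_eq = 10·log₁₀[(1/T)·Σ tᵢ·10^(Lᵢ/10)] with T = 70 min.
Σ tᵢ·10^(Lᵢ/10) = 15·10^(64.3/10) + 40·10^(78.4/10) + 15·10^(90.6/10) = 2.003e+10.
L_eq = 10·log₁₀(2.003e+10/70) = 84.57 dB.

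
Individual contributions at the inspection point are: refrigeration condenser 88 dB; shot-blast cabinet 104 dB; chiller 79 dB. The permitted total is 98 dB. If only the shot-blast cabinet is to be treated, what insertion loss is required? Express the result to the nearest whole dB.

7 dB

Everything except the shot-blast cabinet sums to 10^(88/10) + 10^(79/10) = 7.104e+08 in linear terms, 88.51 dB.
The limit corresponds to 10^(98/10) = 6.310e+09; subtracting the fixed part leaves 5.599e+09 for the shot-blast cabinet, i.e. 97.48 dB.
Required insertion loss = 104 − 97.48 = 6.52 dB.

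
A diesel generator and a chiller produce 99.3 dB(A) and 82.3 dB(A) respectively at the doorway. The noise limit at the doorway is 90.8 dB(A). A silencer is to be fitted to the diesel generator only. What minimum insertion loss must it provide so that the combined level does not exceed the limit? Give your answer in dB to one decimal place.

Everything except the diesel generator sums to 10^(82.3/10) = 1.698e+08 in linear terms, 82.30 dB(A).
The limit corresponds to 10^(90.8/10) = 1.202e+09; subtracting the fixed part leaves 1.032e+09 for the diesel generator, i.e. 90.14 dB(A).
So the diesel generator must be reduced from 99.3 to 90.14 dB(A): IL = 9.16 dB.

9.2 dB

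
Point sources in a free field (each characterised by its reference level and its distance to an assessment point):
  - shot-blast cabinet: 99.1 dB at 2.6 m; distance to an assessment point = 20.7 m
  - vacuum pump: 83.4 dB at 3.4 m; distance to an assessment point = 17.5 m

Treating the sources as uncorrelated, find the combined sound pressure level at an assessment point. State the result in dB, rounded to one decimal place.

81.4 dB

First find each source's level at the receiver (point-source: −20·log₁₀(r/r_ref)), then combine on an intensity basis.
shot-blast cabinet: 99.1 − 20·log₁₀(20.7/2.6) = 99.1 − 18.02 = 81.08 dB.
vacuum pump: 83.4 − 20·log₁₀(17.5/3.4) = 83.4 − 14.23 = 69.17 dB.
Σ 10^(L/10) = 1.365e+08 → L_total = 10·log₁₀(1.365e+08) = 81.35 dB.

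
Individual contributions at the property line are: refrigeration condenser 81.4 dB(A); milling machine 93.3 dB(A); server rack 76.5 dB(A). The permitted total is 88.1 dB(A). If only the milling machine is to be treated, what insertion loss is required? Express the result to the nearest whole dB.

Everything except the milling machine sums to 10^(81.4/10) + 10^(76.5/10) = 1.827e+08 in linear terms, 82.62 dB(A).
To meet 88.1 dB(A) overall, the treated milling machine may contribute at most 10^(88.1/10) − 1.827e+08 = 4.629e+08, i.e. 86.66 dB(A).
So the milling machine must be reduced from 93.3 to 86.66 dB(A): IL = 6.64 dB.

7 dB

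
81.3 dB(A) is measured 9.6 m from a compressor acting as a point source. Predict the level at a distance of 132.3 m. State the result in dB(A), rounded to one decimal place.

58.5 dB(A)

For a point source, L₂ = L₁ − 20·log₁₀(r₂/r₁).
L₂ = 81.3 − 20·log₁₀(132.3/9.6) = 81.3 − 22.786 = 58.51 dB(A).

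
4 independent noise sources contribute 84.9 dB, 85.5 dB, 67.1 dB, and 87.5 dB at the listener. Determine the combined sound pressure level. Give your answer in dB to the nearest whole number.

91 dB

For uncorrelated sources the intensities add, so convert each level to linear form, sum, and take 10·log₁₀ of the total.
Σ 10^(L/10) = 10^(84.9/10) + 10^(85.5/10) + 10^(67.1/10) + 10^(87.5/10) = 1.231e+09.
L_total = 10·log₁₀(1.231e+09) = 90.90 dB.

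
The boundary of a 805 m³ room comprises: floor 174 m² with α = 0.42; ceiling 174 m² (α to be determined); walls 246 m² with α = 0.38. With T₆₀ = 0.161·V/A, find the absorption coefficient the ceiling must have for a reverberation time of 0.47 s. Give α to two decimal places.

From T₆₀ = 0.161·V/A, the target T₆₀ = 0.47 s needs A = 0.161·805/0.47 = 275.76 m².
Absorption from the other surfaces = 174·0.42 + 246·0.38 = 166.56 m², so the ceiling must supply 109.20 m² over 174 m².
α = 109.20/174 = 0.628.

0.63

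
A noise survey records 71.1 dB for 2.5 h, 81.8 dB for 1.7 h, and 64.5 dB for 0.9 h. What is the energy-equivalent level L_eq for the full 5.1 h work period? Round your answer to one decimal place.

L_eq = 10·log₁₀[(1/T)·Σ tᵢ·10^(Lᵢ/10)] with T = 5.1 h.
Σ tᵢ·10^(Lᵢ/10) = 2.5·10^(71.1/10) + 1.7·10^(81.8/10) + 0.9·10^(64.5/10) = 2.920e+08.
L_eq = 10·log₁₀(2.920e+08/5.1) = 77.58 dB.

77.6 dB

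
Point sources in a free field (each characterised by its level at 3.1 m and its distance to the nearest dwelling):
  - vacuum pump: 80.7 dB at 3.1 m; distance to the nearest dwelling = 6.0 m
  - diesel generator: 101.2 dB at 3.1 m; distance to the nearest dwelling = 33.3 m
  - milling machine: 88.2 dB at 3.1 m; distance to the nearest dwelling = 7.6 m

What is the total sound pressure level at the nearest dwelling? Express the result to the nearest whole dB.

Apply inverse-square spreading to bring every level to the receiver, then sum 10^(L/10).
vacuum pump: 80.7 − 20·log₁₀(6.0/3.1) = 80.7 − 5.74 = 74.96 dB.
diesel generator: 101.2 − 20·log₁₀(33.3/3.1) = 101.2 − 20.62 = 80.58 dB.
milling machine: 88.2 − 20·log₁₀(7.6/3.1) = 88.2 − 7.79 = 80.41 dB.
Σ 10^(L/10) = 2.555e+08 → L_total = 10·log₁₀(2.555e+08) = 84.07 dB.

84 dB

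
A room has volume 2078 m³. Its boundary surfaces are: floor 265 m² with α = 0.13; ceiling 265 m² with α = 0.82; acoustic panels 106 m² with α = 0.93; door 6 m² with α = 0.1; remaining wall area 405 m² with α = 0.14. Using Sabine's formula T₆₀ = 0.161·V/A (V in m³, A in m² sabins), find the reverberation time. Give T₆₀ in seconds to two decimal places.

Summing Sᵢαᵢ: 265·0.13 + 265·0.82 + 106·0.93 + 6·0.1 + 405·0.14 = 407.63 m².
T₆₀ = 0.161·V/A = 0.161·2078/407.63 = 0.821 s.

0.82 s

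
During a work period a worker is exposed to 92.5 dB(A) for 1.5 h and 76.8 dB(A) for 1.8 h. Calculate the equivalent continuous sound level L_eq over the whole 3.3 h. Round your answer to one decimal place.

The energy average is taken in the linear domain: L_eq = 10·log₁₀[(Σ tᵢ·10^(Lᵢ/10))/T], T = 3.3 h.
Σ tᵢ·10^(Lᵢ/10) = 1.5·10^(92.5/10) + 1.8·10^(76.8/10) = 2.754e+09.
L_eq = 10·log₁₀(2.754e+09/3.3) = 89.21 dB(A).

89.2 dB(A)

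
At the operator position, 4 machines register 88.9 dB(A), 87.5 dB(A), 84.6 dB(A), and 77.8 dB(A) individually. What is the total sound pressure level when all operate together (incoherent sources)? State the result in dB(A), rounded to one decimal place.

92.3 dB(A)

For uncorrelated sources the intensities add, so convert each level to linear form, sum, and take 10·log₁₀ of the total.
Σ 10^(L/10) = 10^(88.9/10) + 10^(87.5/10) + 10^(84.6/10) + 10^(77.8/10) = 1.687e+09.
L_total = 10·log₁₀(1.687e+09) = 92.27 dB(A).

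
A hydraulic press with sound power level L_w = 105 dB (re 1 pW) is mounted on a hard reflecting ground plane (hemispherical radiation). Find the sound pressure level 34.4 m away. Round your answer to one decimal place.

L_p = L_w − 10·log₁₀(2π·r²) with r = 34.4 m.
2π·r² = 7435 m², 10·log₁₀ of that is 38.713 dB.
L_p = 105 − 38.713 = 66.29 dB.

66.3 dB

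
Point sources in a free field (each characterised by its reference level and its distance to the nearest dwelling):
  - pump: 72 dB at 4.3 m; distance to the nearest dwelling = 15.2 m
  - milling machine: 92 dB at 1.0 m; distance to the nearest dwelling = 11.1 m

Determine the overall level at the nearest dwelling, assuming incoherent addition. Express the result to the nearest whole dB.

Propagate each source to the receiver with L = L_ref − 20·log₁₀(r/r_ref), then add intensities.
pump: 72 − 20·log₁₀(15.2/4.3) = 72 − 10.97 = 61.03 dB.
milling machine: 92 − 20·log₁₀(11.1/1.0) = 92 − 20.91 = 71.09 dB.
Σ 10^(L/10) = 1.413e+07 → L_total = 10·log₁₀(1.413e+07) = 71.50 dB.

72 dB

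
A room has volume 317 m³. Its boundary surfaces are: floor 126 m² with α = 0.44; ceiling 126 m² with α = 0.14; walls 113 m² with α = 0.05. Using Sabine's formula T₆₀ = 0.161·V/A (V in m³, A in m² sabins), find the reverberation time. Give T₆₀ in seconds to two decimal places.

Total absorption A = 126·0.44 + 126·0.14 + 113·0.05 = 78.73 m² sabins.
T₆₀ = 0.161·V/A = 0.161·317/78.73 = 0.648 s.

0.65 s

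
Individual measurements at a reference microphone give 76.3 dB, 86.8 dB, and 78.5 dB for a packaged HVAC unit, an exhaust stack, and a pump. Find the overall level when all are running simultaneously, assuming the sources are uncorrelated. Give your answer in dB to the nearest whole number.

For uncorrelated sources the intensities add, so convert each level to linear form, sum, and take 10·log₁₀ of the total.
Σ 10^(L/10) = 10^(76.3/10) + 10^(86.8/10) + 10^(78.5/10) = 5.921e+08.
L_total = 10·log₁₀(5.921e+08) = 87.72 dB.

88 dB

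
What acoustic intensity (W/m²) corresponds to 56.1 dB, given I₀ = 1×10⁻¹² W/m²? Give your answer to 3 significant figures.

4.07e-07 W/m²

I = I₀·10^(L/10) = 10⁻¹² × 10^(56.1/10) = 10^(-6.390).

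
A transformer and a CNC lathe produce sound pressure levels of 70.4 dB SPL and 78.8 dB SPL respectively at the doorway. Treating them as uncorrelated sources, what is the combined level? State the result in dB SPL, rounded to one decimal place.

79.4 dB SPL

For uncorrelated sources the intensities add, so convert each level to linear form, sum, and take 10·log₁₀ of the total.
Σ 10^(L/10) = 10^(70.4/10) + 10^(78.8/10) = 8.682e+07.
L_total = 10·log₁₀(8.682e+07) = 79.39 dB SPL.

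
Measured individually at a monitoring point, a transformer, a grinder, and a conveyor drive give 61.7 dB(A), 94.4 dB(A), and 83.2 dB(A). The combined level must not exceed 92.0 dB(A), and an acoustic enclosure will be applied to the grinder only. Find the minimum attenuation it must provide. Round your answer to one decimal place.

Fixed contribution from the other sources: Σ 10^(L/10) = 10^(61.7/10) + 10^(83.2/10) = 2.104e+08 (83.23 dB(A)).
The limit corresponds to 10^(92.0/10) = 1.585e+09; subtracting the fixed part leaves 1.374e+09 for the grinder, i.e. 91.38 dB(A).
So the grinder must be reduced from 94.4 to 91.38 dB(A): IL = 3.02 dB.

3.0 dB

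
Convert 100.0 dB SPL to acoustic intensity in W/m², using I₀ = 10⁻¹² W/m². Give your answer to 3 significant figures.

0.0100 W/m²

I = I₀·10^(L/10) = 10⁻¹² × 10^(100.0/10) = 10^(-2.000).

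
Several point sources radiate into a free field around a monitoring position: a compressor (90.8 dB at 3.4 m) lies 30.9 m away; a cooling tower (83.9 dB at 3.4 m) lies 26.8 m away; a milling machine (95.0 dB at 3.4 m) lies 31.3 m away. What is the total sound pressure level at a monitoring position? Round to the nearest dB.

77 dB

Apply inverse-square spreading to bring every level to the receiver, then sum 10^(L/10).
compressor: 90.8 − 20·log₁₀(30.9/3.4) = 90.8 − 19.17 = 71.63 dB.
cooling tower: 83.9 − 20·log₁₀(26.8/3.4) = 83.9 − 17.93 = 65.97 dB.
milling machine: 95.0 − 20·log₁₀(31.3/3.4) = 95.0 − 19.28 = 75.72 dB.
Σ 10^(L/10) = 5.582e+07 → L_total = 10·log₁₀(5.582e+07) = 77.47 dB.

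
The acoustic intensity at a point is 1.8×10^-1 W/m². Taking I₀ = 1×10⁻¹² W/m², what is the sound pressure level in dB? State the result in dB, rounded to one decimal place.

I/I₀ = 1.8×10^-1/10⁻¹² = 1.8×10^11, and L = 10·log₁₀(I/I₀).
L = 10·(0.2553 + 11) = 112.55 dB.

112.6 dB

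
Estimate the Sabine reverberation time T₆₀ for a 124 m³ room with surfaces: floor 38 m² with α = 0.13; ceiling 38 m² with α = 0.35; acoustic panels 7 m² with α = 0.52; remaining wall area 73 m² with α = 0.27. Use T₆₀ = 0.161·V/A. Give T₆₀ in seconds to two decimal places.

0.48 s

Total absorption A = 38·0.13 + 38·0.35 + 7·0.52 + 73·0.27 = 41.59 m² sabins.
T₆₀ = 0.161·V/A = 0.161·124/41.59 = 0.480 s.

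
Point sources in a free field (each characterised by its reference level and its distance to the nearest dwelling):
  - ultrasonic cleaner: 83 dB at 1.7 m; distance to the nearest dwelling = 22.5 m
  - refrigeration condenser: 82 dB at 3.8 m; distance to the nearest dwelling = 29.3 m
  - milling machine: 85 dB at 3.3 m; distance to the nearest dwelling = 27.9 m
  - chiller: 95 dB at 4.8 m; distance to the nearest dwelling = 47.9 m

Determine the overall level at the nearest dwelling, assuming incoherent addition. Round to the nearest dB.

76 dB

First find each source's level at the receiver (point-source: −20·log₁₀(r/r_ref)), then combine on an intensity basis.
ultrasonic cleaner: 83 − 20·log₁₀(22.5/1.7) = 83 − 22.43 = 60.57 dB.
refrigeration condenser: 82 − 20·log₁₀(29.3/3.8) = 82 − 17.74 = 64.26 dB.
milling machine: 85 − 20·log₁₀(27.9/3.3) = 85 − 18.54 = 66.46 dB.
chiller: 95 − 20·log₁₀(47.9/4.8) = 95 − 19.98 = 75.02 dB.
Σ 10^(L/10) = 3.998e+07 → L_total = 10·log₁₀(3.998e+07) = 76.02 dB.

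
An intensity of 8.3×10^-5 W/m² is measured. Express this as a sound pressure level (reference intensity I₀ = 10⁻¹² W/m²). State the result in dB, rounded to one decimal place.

79.2 dB

L = 10·log₁₀(I/I₀) = 10·log₁₀(8.3×10^-5/10⁻¹²) = 10·log₁₀(8.3×10^7).
L = 10·(0.9191 + 7) = 79.19 dB.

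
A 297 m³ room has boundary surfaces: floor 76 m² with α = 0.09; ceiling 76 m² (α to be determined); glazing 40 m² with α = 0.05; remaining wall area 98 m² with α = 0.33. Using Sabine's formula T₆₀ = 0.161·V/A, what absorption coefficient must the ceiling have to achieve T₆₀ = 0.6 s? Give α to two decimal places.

Required total absorption A = 0.161·297/0.6 = 79.70 m².
Absorption from the other surfaces = 76·0.09 + 40·0.05 + 98·0.33 = 41.18 m², so the ceiling must supply 38.52 m² over 76 m².
α = 38.52/76 = 0.507.

0.51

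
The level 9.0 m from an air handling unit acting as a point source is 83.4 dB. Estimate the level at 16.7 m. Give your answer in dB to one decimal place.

Point-source attenuation: ΔL = 20·log₁₀(r₂/r₁) = 20·log₁₀(16.7/9.0) = 5.369 dB.
L₂ = 83.4 − 20·log₁₀(16.7/9.0) = 83.4 − 5.369 = 78.03 dB.

78.0 dB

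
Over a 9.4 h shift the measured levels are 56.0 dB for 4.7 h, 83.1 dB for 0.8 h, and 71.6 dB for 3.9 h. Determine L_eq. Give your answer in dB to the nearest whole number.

74 dB

Weight each interval's intensity by its duration and average over T = 9.4 h:
Σ tᵢ·10^(Lᵢ/10) = 4.7·10^(56.0/10) + 0.8·10^(83.1/10) + 3.9·10^(71.6/10) = 2.216e+08.
L_eq = 10·log₁₀(2.216e+08/9.4) = 73.72 dB.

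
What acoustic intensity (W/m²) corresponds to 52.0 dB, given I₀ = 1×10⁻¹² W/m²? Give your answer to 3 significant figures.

I/I₀ = 10^(52.0/10) = 1.585e+05, so I = 1.585e+05 × 10⁻¹² W/m².

1.58e-07 W/m²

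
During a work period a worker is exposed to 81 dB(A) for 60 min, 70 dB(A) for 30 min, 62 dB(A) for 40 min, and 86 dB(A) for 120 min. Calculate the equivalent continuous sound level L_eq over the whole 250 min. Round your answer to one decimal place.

The energy average is taken in the linear domain: L_eq = 10·log₁₀[(Σ tᵢ·10^(Lᵢ/10))/T], T = 250 min.
Σ tᵢ·10^(Lᵢ/10) = 60·10^(81/10) + 30·10^(70/10) + 40·10^(62/10) + 120·10^(86/10) = 5.569e+10.
L_eq = 10·log₁₀(5.569e+10/250) = 83.48 dB(A).

83.5 dB(A)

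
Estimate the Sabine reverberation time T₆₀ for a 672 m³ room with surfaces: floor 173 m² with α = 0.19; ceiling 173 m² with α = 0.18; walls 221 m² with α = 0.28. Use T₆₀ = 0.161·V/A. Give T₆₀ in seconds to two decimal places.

Total absorption A = 173·0.19 + 173·0.18 + 221·0.28 = 125.89 m² sabins.
T₆₀ = 0.161 × 672 / 125.89 = 0.859 s.

0.86 s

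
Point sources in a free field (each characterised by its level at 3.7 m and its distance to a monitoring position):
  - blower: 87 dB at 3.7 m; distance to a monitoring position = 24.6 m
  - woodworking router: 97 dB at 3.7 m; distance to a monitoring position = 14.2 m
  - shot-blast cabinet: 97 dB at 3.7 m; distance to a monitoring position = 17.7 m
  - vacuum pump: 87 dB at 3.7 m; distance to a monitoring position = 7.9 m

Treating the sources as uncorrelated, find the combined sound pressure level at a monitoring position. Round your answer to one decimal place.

88.3 dB

Propagate each source to the receiver with L = L_ref − 20·log₁₀(r/r_ref), then add intensities.
blower: 87 − 20·log₁₀(24.6/3.7) = 87 − 16.45 = 70.55 dB.
woodworking router: 97 − 20·log₁₀(14.2/3.7) = 97 − 11.68 = 85.32 dB.
shot-blast cabinet: 97 − 20·log₁₀(17.7/3.7) = 97 − 13.60 = 83.40 dB.
vacuum pump: 87 − 20·log₁₀(7.9/3.7) = 87 − 6.59 = 80.41 dB.
Σ 10^(L/10) = 6.806e+08 → L_total = 10·log₁₀(6.806e+08) = 88.33 dB.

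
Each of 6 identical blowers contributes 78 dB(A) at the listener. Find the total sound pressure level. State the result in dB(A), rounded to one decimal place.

L_total = L₁ + 10·log₁₀ N for N identical incoherent sources.
L_total = 78 + 10·log₁₀(6) = 78 + 7.782 = 85.78 dB(A).

85.8 dB(A)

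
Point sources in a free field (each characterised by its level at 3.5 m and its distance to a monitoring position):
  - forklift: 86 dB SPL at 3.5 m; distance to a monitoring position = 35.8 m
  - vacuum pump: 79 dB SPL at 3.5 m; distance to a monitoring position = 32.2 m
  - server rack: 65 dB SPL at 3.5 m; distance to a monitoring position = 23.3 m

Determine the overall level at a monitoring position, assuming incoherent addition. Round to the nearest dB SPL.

67 dB SPL

Propagate each source to the receiver with L = L_ref − 20·log₁₀(r/r_ref), then add intensities.
forklift: 86 − 20·log₁₀(35.8/3.5) = 86 − 20.20 = 65.80 dB SPL.
vacuum pump: 79 − 20·log₁₀(32.2/3.5) = 79 − 19.28 = 59.72 dB SPL.
server rack: 65 − 20·log₁₀(23.3/3.5) = 65 − 16.47 = 48.53 dB SPL.
Σ 10^(L/10) = 4.815e+06 → L_total = 10·log₁₀(4.815e+06) = 66.83 dB SPL.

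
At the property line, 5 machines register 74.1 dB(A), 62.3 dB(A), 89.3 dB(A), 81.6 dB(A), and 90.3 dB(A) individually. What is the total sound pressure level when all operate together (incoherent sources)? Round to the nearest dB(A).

Incoherent sources combine by intensity addition: L_total = 10·log₁₀(Σ 10^(L_i/10)).
Σ 10^(L/10) = 10^(74.1/10) + 10^(62.3/10) + 10^(89.3/10) + 10^(81.6/10) + 10^(90.3/10) = 2.095e+09.
L_total = 10·log₁₀(2.095e+09) = 93.21 dB(A).

93 dB(A)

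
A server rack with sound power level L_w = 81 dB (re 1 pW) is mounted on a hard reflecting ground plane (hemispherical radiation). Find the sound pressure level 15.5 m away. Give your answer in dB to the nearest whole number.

L_p = L_w − 10·log₁₀(2π·r²) with r = 15.5 m.
2π·r² = 1510 m², 10·log₁₀ of that is 31.788 dB.
L_p = 81 − 31.788 = 49.21 dB.

49 dB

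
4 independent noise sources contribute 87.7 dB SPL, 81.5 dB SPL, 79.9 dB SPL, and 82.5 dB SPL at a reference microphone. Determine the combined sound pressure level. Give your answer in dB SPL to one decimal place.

Incoherent sources combine by intensity addition: L_total = 10·log₁₀(Σ 10^(L_i/10)).
Σ 10^(L/10) = 10^(87.7/10) + 10^(81.5/10) + 10^(79.9/10) + 10^(82.5/10) = 1.006e+09.
L_total = 10·log₁₀(1.006e+09) = 90.02 dB SPL.

90.0 dB SPL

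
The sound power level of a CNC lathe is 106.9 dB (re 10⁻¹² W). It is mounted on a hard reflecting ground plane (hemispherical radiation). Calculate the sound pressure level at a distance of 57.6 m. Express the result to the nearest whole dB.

L_p = L_w − 10·log₁₀(2π·r²) with r = 57.6 m.
2π·r² = 2.085e+04 m², 10·log₁₀ of that is 43.190 dB.
L_p = 106.9 − 43.190 = 63.71 dB.

64 dB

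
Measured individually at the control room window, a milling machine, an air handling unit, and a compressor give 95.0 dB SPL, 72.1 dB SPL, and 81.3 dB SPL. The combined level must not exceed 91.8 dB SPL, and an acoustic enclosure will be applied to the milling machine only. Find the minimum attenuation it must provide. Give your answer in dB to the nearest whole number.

4 dB

The untreated sources together contribute 10^(72.1/10) + 10^(81.3/10) = 1.511e+08, i.e. 81.79 dB SPL.
To meet 91.8 dB SPL overall, the treated milling machine may contribute at most 10^(91.8/10) − 1.511e+08 = 1.362e+09, i.e. 91.34 dB SPL.
So the milling machine must be reduced from 95.0 to 91.34 dB SPL: IL = 3.66 dB.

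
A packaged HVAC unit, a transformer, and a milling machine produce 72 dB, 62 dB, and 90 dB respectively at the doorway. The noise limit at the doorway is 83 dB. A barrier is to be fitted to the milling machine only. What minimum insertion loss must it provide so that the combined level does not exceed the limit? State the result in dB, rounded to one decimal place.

Fixed contribution from the other sources: Σ 10^(L/10) = 10^(72/10) + 10^(62/10) = 1.743e+07 (72.41 dB).
The limit corresponds to 10^(83/10) = 1.995e+08; subtracting the fixed part leaves 1.821e+08 for the milling machine, i.e. 82.60 dB.
Required insertion loss = 90 − 82.60 = 7.40 dB.

7.4 dB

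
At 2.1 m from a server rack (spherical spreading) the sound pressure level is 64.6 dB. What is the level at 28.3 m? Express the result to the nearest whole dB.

42 dB

For a point source, L₂ = L₁ − 20·log₁₀(r₂/r₁).
L₂ = 64.6 − 20·log₁₀(28.3/2.1) = 64.6 − 22.591 = 42.01 dB.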